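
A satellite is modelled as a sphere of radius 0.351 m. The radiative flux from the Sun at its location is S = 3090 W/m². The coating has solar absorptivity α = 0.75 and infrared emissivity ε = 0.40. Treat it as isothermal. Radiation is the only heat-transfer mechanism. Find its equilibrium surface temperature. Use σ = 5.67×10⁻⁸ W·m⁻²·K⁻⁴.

At equilibrium, absorbed power = emitted power.
Absorbing cross-section = πr² = 0.3870 m²; emitting surface = 4πr² = 1.548 m² (ratio 4).
αS·A_cross = εσ·A_surf·T⁴  ⇒  T⁴ = αS/(ε·4σ).
T⁴ = 0.750·3090/(0.40·4·5.67×10⁻⁸) = 2.555×10¹⁰ K⁴.
T = (2.555×10¹⁰)^(1/4).

T ≈ 400 K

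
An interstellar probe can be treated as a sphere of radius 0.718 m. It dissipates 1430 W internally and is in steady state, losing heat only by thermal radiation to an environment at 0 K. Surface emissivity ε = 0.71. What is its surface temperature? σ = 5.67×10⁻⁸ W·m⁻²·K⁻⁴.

Steady state: internal power = radiated power, P = εσA T⁴.
Radiating area A = 4πr² = 6.478 m².
T⁴ = P/(εσA) = 1430/(0.71·5.67×10⁻⁸·6.478) = 5.483×10⁹ K⁴.
T = (5.483×10⁹)^(1/4).

T ≈ 272 K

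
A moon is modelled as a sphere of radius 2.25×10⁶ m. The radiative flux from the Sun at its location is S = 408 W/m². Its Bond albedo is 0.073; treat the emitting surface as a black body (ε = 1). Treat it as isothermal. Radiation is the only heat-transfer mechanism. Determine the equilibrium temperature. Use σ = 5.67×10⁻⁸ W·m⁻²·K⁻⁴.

T ≈ 202 K

At equilibrium, absorbed power = emitted power.
Absorbing cross-section = πr² = 1.590×10¹³ m²; emitting surface = 4πr² = 6.362×10¹³ m² (ratio 4).
(1−a)S·A_cross = εσ·A_surf·T⁴  ⇒  T⁴ = (1−a)S/(4σ).
T⁴ = 0.927·408/(4·5.67×10⁻⁸) = 1.668×10⁹ K⁴.
T = (1.668×10⁹)^(1/4).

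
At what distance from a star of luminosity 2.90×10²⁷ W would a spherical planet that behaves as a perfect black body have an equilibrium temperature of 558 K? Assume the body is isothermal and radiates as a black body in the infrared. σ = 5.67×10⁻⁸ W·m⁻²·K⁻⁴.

d ≈ 1.02×10¹¹ m

For an isothermal black-emitting sphere, (1−a)S·πr² = σ·4πr²·T⁴ ⇒ S = 4σT⁴/(1−a).
S = 4·5.67×10⁻⁸·(558)⁴/1.00 = 21990 W/m².
Flux falls as S = L/(4πd²), so d = √(L/(4πS)) = √(2.90×10²⁷/(4π·21990)).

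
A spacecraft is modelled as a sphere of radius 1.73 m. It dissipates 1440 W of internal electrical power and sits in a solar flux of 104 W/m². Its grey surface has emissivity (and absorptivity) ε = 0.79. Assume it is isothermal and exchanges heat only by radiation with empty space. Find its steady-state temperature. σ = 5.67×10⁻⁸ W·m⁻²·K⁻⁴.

At steady state, absorbed solar power + internal power = radiated power.
Absorbed: α·S·A_cross = 0.79·104·9.402 = 772.5 W (cross-section πr²).
Total input = 772.5 + 1440 = 2213 W.
Radiated: εσ·A_surf·T⁴ with A_surf = 4πr² = 37.61 m².
T⁴ = 2213/(0.79·5.67×10⁻⁸·37.61) = 1.313×10⁹ K⁴.

T ≈ 190 K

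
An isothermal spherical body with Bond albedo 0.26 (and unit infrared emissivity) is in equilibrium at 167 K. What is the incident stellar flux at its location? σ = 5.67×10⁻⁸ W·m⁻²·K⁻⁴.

(1−a)S·πr² = σ·4πr²·T⁴ ⇒ S = 4σT⁴/(1−a).
S = 4·5.67×10⁻⁸·7.778×10⁸/0.740.

S ≈ 238 W/m²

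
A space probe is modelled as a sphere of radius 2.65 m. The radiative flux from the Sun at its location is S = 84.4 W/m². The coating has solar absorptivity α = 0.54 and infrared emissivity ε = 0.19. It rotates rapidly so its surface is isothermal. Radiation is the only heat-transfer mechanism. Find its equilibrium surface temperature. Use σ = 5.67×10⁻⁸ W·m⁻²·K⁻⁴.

At equilibrium, absorbed power = emitted power.
Absorbing cross-section = πr² = 22.06 m²; emitting surface = 4πr² = 88.25 m² (ratio 4).
αS·A_cross = εσ·A_surf·T⁴  ⇒  T⁴ = αS/(ε·4σ).
T⁴ = 0.540·84.4/(0.19·4·5.67×10⁻⁸) = 1.058×10⁹ K⁴.
T = (1.058×10⁹)^(1/4).

T ≈ 180 K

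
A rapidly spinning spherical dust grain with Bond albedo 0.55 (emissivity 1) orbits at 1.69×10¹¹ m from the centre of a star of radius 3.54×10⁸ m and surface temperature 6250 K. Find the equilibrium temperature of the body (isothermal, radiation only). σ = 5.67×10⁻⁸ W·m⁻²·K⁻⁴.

T ≈ 166 K

The star's surface emits σT_*⁴; at distance d the flux is S = σT_*⁴(R_*/d)².
S = 5.67×10⁻⁸·(6250)⁴·(3.54×10⁸/1.69×10¹¹)² = 379.6 W/m².
For an isothermal sphere T⁴ = (1−a)S/(4σ) = 7.532×10⁸ K⁴.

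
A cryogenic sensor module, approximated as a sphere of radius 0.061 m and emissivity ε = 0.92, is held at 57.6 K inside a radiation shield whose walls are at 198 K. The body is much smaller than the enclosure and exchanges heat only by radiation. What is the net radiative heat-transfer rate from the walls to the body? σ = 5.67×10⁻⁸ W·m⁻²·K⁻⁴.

P_net ≈ 3.72 W

For a small grey body in a large enclosure: P_net = εσA(T_body⁴ − T_wall⁴).
A = 4πr² = 0.04676 m²; T_body⁴ − T_wall⁴ = 1.101×10⁷ − 1.537×10⁹ = -1.526×10⁹ K⁴.
|P_net| = 0.92·5.67×10⁻⁸·0.04676·1.526×10⁹.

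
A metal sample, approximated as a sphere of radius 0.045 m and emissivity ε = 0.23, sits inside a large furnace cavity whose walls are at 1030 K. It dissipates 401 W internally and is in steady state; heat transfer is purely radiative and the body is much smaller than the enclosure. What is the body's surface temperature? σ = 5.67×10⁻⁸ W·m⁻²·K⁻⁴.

T ≈ 1240 K

For a small grey body in a large enclosure, net radiated power = εσA(T⁴ − T_w⁴).
Steady state: P = εσA(T⁴ − T_w⁴) with A = 4πr² = 0.02545 m².
T⁴ = P/(εσA) + T_w⁴ = 401/(0.23·5.67×10⁻⁸·0.02545) + (1030)⁴
    = 1.208×10¹² + 1.126×10¹² = 2.334×10¹² K⁴.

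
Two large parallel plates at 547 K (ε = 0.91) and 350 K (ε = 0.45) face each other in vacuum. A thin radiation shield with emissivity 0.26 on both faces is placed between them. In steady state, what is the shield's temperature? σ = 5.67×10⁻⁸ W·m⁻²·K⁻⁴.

In steady state the net flux on the hot side equals that on the cold side.
σ(T₁⁴−T_s⁴)/D₁ = σ(T_s⁴−T₂⁴)/D₂, with D₁ = 1/ε₁+1/ε_s−1 = 3.945, D₂ = 1/ε_s+1/ε₂−1 = 5.068.
Solve for T_s⁴: T_s⁴ = (D₂·T₁⁴ + D₁·T₂⁴)/(D₁+D₂) = 5.691×10¹⁰ K⁴.

T_s ≈ 488 K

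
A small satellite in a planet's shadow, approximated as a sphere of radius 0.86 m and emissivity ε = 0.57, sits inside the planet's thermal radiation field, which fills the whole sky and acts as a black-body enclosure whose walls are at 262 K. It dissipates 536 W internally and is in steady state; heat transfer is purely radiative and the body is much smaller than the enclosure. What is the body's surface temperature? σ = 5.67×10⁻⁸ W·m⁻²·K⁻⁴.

T ≈ 284 K

For a small grey body in a large enclosure, net radiated power = εσA(T⁴ − T_w⁴).
Steady state: P = εσA(T⁴ − T_w⁴) with A = 4πr² = 9.294 m².
T⁴ = P/(εσA) + T_w⁴ = 536/(0.57·5.67×10⁻⁸·9.294) + (262)⁴
    = 1.784×10⁹ + 4.712×10⁹ = 6.496×10⁹ K⁴.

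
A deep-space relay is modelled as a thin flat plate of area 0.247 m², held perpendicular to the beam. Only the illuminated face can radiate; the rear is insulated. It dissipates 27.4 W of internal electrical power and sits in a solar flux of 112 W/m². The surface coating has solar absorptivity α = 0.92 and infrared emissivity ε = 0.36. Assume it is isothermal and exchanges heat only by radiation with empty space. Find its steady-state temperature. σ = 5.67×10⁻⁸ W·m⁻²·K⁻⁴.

T ≈ 320 K

At steady state, absorbed solar power + internal power = radiated power.
Absorbed: α·S·A_cross = 0.92·112·0.2470 = 25.45 W (cross-section A).
Total input = 25.45 + 27.4 = 52.85 W.
Radiated: εσ·A_surf·T⁴ with A_surf = A = 0.2470 m².
T⁴ = 52.85/(0.36·5.67×10⁻⁸·0.2470) = 1.048×10¹⁰ K⁴.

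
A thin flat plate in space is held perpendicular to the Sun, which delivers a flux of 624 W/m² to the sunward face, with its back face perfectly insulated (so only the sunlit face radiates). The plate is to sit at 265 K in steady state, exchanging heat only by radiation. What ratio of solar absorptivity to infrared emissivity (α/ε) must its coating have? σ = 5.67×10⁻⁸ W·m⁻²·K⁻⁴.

α/ε ≈ 0.448

Balance: αS·A = εσ·1A·T⁴ ⇒ α/ε = σT⁴/S.
α/ε = 5.67×10⁻⁸·(265)⁴/624 = 5.67×10⁻⁸·4.932×10⁹/624.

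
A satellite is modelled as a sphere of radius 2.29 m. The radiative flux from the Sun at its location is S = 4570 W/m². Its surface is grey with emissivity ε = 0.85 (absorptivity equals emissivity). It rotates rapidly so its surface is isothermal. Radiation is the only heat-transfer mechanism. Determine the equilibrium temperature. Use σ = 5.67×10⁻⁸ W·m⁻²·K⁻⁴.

At equilibrium, absorbed power = emitted power.
Absorbing cross-section = πr² = 16.47 m²; emitting surface = 4πr² = 65.90 m² (ratio 4).
εS·A_cross = εσ·A_surf·T⁴  ⇒  T⁴ = S/(4σ)   (ε cancels).
T⁴ = 4570/(4·5.67×10⁻⁸) = 2.015×10¹⁰ K⁴.
T = (2.015×10¹⁰)^(1/4).

T ≈ 377 K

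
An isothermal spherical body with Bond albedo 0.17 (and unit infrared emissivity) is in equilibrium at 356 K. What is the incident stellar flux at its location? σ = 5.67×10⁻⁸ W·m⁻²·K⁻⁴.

(1−a)S·πr² = σ·4πr²·T⁴ ⇒ S = 4σT⁴/(1−a).
S = 4·5.67×10⁻⁸·1.606×10¹⁰/0.830.

S ≈ 4390 W/m²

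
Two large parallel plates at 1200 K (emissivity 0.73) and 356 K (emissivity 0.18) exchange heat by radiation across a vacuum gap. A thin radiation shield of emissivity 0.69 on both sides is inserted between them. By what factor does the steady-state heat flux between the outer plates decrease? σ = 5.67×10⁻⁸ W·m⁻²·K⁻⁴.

factor ≈ 1.32

Without shield: q₀ = σΔ(T⁴)/(1/ε₁+1/ε₂−1) with denominator 5.925.
With shield the two gaps are in series; the resistances add: (1/ε₁+1/ε_s−1)+(1/ε_s+1/ε₂−1) = 1.819+6.005 = 7.824.
Heat-flux ratio q₀/q = 7.824/5.925.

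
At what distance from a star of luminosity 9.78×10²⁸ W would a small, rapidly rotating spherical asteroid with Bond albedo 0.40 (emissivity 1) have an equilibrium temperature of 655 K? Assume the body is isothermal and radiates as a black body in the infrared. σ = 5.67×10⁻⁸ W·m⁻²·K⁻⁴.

For an isothermal black-emitting sphere, (1−a)S·πr² = σ·4πr²·T⁴ ⇒ S = 4σT⁴/(1−a).
S = 4·5.67×10⁻⁸·(655)⁴/0.600 = 69580 W/m².
Flux falls as S = L/(4πd²), so d = √(L/(4πS)) = √(9.78×10²⁸/(4π·69580)).

d ≈ 3.34×10¹¹ m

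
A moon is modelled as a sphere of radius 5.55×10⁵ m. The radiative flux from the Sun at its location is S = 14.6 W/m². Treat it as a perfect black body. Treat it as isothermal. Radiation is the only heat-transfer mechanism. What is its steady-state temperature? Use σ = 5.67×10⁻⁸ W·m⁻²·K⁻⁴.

T ≈ 89.6 K

At equilibrium, absorbed power = emitted power.
Absorbing cross-section = πr² = 9.677×10¹¹ m²; emitting surface = 4πr² = 3.871×10¹² m² (ratio 4).
S·A_cross = εσ·A_surf·T⁴  ⇒  T⁴ = S/(4σ).
T⁴ = 1.00·14.6/(4·5.67×10⁻⁸) = 6.437×10⁷ K⁴.
T = (6.437×10⁷)^(1/4).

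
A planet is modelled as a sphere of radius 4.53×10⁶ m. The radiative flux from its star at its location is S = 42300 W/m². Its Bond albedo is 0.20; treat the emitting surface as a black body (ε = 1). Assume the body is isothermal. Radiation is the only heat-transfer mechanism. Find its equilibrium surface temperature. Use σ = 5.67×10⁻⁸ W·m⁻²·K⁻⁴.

T ≈ 622 K

At equilibrium, absorbed power = emitted power.
Absorbing cross-section = πr² = 6.447×10¹³ m²; emitting surface = 4πr² = 2.579×10¹⁴ m² (ratio 4).
(1−a)S·A_cross = εσ·A_surf·T⁴  ⇒  T⁴ = (1−a)S/(4σ).
T⁴ = 0.800·42300/(4·5.67×10⁻⁸) = 1.492×10¹¹ K⁴.
T = (1.492×10¹¹)^(1/4).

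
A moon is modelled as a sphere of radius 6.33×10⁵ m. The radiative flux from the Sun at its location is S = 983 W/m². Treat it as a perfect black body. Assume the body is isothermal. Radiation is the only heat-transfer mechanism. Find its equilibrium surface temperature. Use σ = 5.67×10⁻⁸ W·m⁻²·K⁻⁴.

T ≈ 257 K

At equilibrium, absorbed power = emitted power.
Absorbing cross-section = πr² = 1.259×10¹² m²; emitting surface = 4πr² = 5.035×10¹² m² (ratio 4).
S·A_cross = εσ·A_surf·T⁴  ⇒  T⁴ = S/(4σ).
T⁴ = 1.00·983/(4·5.67×10⁻⁸) = 4.334×10⁹ K⁴.
T = (4.334×10⁹)^(1/4).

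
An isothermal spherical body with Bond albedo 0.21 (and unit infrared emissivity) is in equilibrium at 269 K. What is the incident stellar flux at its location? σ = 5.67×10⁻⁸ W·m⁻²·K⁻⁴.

S ≈ 1500 W/m²

(1−a)S·πr² = σ·4πr²·T⁴ ⇒ S = 4σT⁴/(1−a).
S = 4·5.67×10⁻⁸·5.236×10⁹/0.790.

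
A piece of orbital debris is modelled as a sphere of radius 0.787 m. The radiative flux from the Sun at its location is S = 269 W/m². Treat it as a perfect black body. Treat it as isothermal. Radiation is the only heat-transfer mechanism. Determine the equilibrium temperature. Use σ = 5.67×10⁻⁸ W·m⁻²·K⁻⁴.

At equilibrium, absorbed power = emitted power.
Absorbing cross-section = πr² = 1.946 m²; emitting surface = 4πr² = 7.783 m² (ratio 4).
S·A_cross = εσ·A_surf·T⁴  ⇒  T⁴ = S/(4σ).
T⁴ = 1.00·269/(4·5.67×10⁻⁸) = 1.186×10⁹ K⁴.
T = (1.186×10⁹)^(1/4).

T ≈ 186 K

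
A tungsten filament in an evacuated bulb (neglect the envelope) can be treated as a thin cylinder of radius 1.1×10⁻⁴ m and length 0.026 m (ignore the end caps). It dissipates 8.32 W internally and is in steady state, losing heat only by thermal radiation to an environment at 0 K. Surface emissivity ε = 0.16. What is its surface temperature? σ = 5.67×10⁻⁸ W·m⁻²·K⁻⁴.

Steady state: internal power = radiated power, P = εσA T⁴.
Radiating area A = 2πrL = 1.797×10⁻⁵ m².
T⁴ = P/(εσA) = 8.32/(0.16·5.67×10⁻⁸·1.797×10⁻⁵) = 5.104×10¹³ K⁴.
T = (5.104×10¹³)^(1/4).

T ≈ 2670 K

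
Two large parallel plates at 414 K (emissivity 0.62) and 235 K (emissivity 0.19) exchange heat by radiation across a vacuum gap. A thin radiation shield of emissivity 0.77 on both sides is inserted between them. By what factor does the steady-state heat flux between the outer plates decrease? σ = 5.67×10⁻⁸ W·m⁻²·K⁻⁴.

Without shield: q₀ = σΔ(T⁴)/(1/ε₁+1/ε₂−1) with denominator 5.876.
With shield the two gaps are in series; the resistances add: (1/ε₁+1/ε_s−1)+(1/ε_s+1/ε₂−1) = 1.912+5.562 = 7.473.
Heat-flux ratio q₀/q = 7.473/5.876.

factor ≈ 1.27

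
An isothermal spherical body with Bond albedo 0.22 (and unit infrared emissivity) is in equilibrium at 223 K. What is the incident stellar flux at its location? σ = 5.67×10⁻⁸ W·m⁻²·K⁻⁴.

(1−a)S·πr² = σ·4πr²·T⁴ ⇒ S = 4σT⁴/(1−a).
S = 4·5.67×10⁻⁸·2.473×10⁹/0.780.

S ≈ 719 W/m²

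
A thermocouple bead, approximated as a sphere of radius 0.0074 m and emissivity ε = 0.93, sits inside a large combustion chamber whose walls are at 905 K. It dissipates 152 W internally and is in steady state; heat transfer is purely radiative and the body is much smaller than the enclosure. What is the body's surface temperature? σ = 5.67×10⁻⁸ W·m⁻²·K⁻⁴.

T ≈ 1480 K

For a small grey body in a large enclosure, net radiated power = εσA(T⁴ − T_w⁴).
Steady state: P = εσA(T⁴ − T_w⁴) with A = 4πr² = 6.881×10⁻⁴ m².
T⁴ = P/(εσA) + T_w⁴ = 152/(0.93·5.67×10⁻⁸·6.881×10⁻⁴) + (905)⁴
    = 4.189×10¹² + 6.708×10¹¹ = 4.860×10¹² K⁴.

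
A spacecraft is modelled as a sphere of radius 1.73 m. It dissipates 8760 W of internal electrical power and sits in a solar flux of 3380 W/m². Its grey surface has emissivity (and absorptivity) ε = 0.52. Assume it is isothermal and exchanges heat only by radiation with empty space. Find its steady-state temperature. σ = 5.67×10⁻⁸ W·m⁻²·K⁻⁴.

T ≈ 389 K

At steady state, absorbed solar power + internal power = radiated power.
Absorbed: α·S·A_cross = 0.52·3380·9.402 = 16530 W (cross-section πr²).
Total input = 16530 + 8760 = 25290 W.
Radiated: εσ·A_surf·T⁴ with A_surf = 4πr² = 37.61 m².
T⁴ = 25290/(0.52·5.67×10⁻⁸·37.61) = 2.280×10¹⁰ K⁴.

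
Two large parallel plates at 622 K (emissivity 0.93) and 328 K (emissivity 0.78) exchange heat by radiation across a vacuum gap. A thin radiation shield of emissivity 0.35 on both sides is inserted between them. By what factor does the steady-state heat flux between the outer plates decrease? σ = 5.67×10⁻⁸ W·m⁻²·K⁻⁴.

factor ≈ 4.47

Without shield: q₀ = σΔ(T⁴)/(1/ε₁+1/ε₂−1) with denominator 1.357.
With shield the two gaps are in series; the resistances add: (1/ε₁+1/ε_s−1)+(1/ε_s+1/ε₂−1) = 2.932+3.139 = 6.072.
Heat-flux ratio q₀/q = 6.072/1.357.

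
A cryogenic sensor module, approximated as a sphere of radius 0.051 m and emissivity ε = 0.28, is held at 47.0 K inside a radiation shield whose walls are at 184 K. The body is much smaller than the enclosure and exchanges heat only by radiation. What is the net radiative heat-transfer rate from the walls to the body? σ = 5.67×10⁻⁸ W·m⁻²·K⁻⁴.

For a small grey body in a large enclosure: P_net = εσA(T_body⁴ − T_wall⁴).
A = 4πr² = 0.03269 m²; T_body⁴ − T_wall⁴ = 4.880×10⁶ − 1.146×10⁹ = -1.141×10⁹ K⁴.
|P_net| = 0.28·5.67×10⁻⁸·0.03269·1.141×10⁹.

P_net ≈ 0.592 W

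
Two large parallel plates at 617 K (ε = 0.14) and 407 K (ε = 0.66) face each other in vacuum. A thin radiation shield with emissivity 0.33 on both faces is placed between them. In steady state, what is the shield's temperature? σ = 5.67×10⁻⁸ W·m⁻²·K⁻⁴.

T_s ≈ 495 K

In steady state the net flux on the hot side equals that on the cold side.
σ(T₁⁴−T_s⁴)/D₁ = σ(T_s⁴−T₂⁴)/D₂, with D₁ = 1/ε₁+1/ε_s−1 = 9.173, D₂ = 1/ε_s+1/ε₂−1 = 3.545.
Solve for T_s⁴: T_s⁴ = (D₂·T₁⁴ + D₁·T₂⁴)/(D₁+D₂) = 6.019×10¹⁰ K⁴.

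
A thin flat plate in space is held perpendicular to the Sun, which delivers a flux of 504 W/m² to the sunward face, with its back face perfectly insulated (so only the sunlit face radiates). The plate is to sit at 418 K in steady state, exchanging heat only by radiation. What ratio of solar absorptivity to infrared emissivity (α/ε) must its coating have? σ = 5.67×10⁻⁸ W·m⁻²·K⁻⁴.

Balance: αS·A = εσ·1A·T⁴ ⇒ α/ε = σT⁴/S.
α/ε = 5.67×10⁻⁸·(418)⁴/504 = 5.67×10⁻⁸·3.053×10¹⁰/504.

α/ε ≈ 3.43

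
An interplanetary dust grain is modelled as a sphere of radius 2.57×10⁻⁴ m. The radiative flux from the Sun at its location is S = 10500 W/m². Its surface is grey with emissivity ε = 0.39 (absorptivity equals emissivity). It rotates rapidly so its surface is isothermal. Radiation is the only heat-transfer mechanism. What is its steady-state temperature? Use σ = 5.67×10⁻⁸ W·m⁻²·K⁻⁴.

At equilibrium, absorbed power = emitted power.
Absorbing cross-section = πr² = 2.075×10⁻⁷ m²; emitting surface = 4πr² = 8.300×10⁻⁷ m² (ratio 4).
εS·A_cross = εσ·A_surf·T⁴  ⇒  T⁴ = S/(4σ)   (ε cancels).
T⁴ = 10500/(4·5.67×10⁻⁸) = 4.630×10¹⁰ K⁴.
T = (4.630×10¹⁰)^(1/4).

T ≈ 464 K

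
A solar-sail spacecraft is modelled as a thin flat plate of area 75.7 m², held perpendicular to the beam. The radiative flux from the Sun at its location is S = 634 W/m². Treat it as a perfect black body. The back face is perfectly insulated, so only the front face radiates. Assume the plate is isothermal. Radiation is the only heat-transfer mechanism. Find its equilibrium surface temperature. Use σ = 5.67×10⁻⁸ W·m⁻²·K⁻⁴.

At equilibrium, absorbed power = emitted power.
Absorbing cross-section = A = 75.70 m²; emitting surface = A = 75.70 m² (ratio 1).
S·A_cross = εσ·A_surf·T⁴  ⇒  T⁴ = S/(1σ).
T⁴ = 1.00·634/(1·5.67×10⁻⁸) = 1.118×10¹⁰ K⁴.
T = (1.118×10¹⁰)^(1/4).

T ≈ 325 K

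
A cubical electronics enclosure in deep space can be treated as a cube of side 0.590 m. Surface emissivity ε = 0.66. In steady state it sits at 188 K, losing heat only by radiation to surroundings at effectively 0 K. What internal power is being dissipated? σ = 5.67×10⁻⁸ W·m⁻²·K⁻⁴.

Steady state: P = εσA T⁴.
A = 6L² = 2.089 m²; T⁴ = (188)⁴ = 1.249×10⁹ K⁴.
P = 0.66 × 5.67×10⁻⁸ × 2.089 × 1.249×10⁹.

P ≈ 97.6 W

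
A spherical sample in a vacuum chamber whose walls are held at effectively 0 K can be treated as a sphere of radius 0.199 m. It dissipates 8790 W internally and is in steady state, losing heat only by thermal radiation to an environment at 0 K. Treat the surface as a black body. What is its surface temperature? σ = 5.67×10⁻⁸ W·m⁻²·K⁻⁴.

T ≈ 747 K

Steady state: internal power = radiated power, P = εσA T⁴.
Radiating area A = 4πr² = 0.4976 m².
T⁴ = P/(εσA) = 8790/(1.0·5.67×10⁻⁸·0.4976) = 3.115×10¹¹ K⁴.
T = (3.115×10¹¹)^(1/4).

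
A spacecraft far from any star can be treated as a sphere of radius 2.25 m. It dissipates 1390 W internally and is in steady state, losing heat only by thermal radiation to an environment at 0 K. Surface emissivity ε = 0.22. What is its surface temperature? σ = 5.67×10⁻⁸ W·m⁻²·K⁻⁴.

Steady state: internal power = radiated power, P = εσA T⁴.
Radiating area A = 4πr² = 63.62 m².
T⁴ = P/(εσA) = 1390/(0.22·5.67×10⁻⁸·63.62) = 1.752×10⁹ K⁴.
T = (1.752×10⁹)^(1/4).

T ≈ 205 K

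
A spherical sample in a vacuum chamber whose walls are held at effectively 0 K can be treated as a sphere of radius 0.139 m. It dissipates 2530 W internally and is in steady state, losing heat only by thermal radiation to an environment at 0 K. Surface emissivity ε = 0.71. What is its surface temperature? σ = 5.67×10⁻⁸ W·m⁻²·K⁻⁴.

Steady state: internal power = radiated power, P = εσA T⁴.
Radiating area A = 4πr² = 0.2428 m².
T⁴ = P/(εσA) = 2530/(0.71·5.67×10⁻⁸·0.2428) = 2.588×10¹¹ K⁴.
T = (2.588×10¹¹)^(1/4).

T ≈ 713 K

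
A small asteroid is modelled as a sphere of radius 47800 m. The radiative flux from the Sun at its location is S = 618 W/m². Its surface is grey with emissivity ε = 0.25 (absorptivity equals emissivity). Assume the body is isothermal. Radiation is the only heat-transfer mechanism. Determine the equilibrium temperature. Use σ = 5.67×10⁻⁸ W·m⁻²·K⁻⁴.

T ≈ 228 K

At equilibrium, absorbed power = emitted power.
Absorbing cross-section = πr² = 7.178×10⁹ m²; emitting surface = 4πr² = 2.871×10¹⁰ m² (ratio 4).
εS·A_cross = εσ·A_surf·T⁴  ⇒  T⁴ = S/(4σ)   (ε cancels).
T⁴ = 618/(4·5.67×10⁻⁸) = 2.725×10⁹ K⁴.
T = (2.725×10⁹)^(1/4).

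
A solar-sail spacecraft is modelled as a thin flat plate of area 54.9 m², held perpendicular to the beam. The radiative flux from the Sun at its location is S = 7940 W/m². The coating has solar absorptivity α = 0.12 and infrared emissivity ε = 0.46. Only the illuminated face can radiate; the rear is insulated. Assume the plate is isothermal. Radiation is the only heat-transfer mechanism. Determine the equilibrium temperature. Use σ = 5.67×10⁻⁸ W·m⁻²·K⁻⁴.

T ≈ 437 K

At equilibrium, absorbed power = emitted power.
Absorbing cross-section = A = 54.90 m²; emitting surface = A = 54.90 m² (ratio 1).
αS·A_cross = εσ·A_surf·T⁴  ⇒  T⁴ = αS/(ε·1σ).
T⁴ = 0.120·7940/(0.46·1·5.67×10⁻⁸) = 3.653×10¹⁰ K⁴.
T = (3.653×10¹⁰)^(1/4).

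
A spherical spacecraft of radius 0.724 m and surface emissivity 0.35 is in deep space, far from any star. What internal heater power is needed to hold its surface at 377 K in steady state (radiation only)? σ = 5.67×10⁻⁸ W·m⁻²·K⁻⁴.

P = εσ·4πr²·T⁴.
4πr² = 6.587 m²; T⁴ = 2.020×10¹⁰ K⁴.
P = 0.35·5.67×10⁻⁸·6.587·2.020×10¹⁰.

P ≈ 2640 W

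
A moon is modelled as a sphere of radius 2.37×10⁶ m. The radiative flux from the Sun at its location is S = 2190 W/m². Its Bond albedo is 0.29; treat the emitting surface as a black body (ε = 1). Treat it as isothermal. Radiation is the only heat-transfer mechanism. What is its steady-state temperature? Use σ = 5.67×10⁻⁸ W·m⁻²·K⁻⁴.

At equilibrium, absorbed power = emitted power.
Absorbing cross-section = πr² = 1.765×10¹³ m²; emitting surface = 4πr² = 7.058×10¹³ m² (ratio 4).
(1−a)S·A_cross = εσ·A_surf·T⁴  ⇒  T⁴ = (1−a)S/(4σ).
T⁴ = 0.710·2190/(4·5.67×10⁻⁸) = 6.856×10⁹ K⁴.
T = (6.856×10⁹)^(1/4).

T ≈ 288 K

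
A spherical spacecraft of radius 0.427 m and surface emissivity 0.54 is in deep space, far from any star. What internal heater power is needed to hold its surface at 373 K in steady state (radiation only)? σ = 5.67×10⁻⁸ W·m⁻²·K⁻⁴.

P = εσ·4πr²·T⁴.
4πr² = 2.291 m²; T⁴ = 1.936×10¹⁰ K⁴.
P = 0.54·5.67×10⁻⁸·2.291·1.936×10¹⁰.

P ≈ 1360 W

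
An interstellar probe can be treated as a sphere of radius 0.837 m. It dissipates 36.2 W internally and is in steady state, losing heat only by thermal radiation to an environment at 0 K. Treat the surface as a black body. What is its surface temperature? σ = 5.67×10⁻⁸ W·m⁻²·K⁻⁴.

T ≈ 92.3 K

Steady state: internal power = radiated power, P = εσA T⁴.
Radiating area A = 4πr² = 8.804 m².
T⁴ = P/(εσA) = 36.2/(1.0·5.67×10⁻⁸·8.804) = 7.252×10⁷ K⁴.
T = (7.252×10⁷)^(1/4).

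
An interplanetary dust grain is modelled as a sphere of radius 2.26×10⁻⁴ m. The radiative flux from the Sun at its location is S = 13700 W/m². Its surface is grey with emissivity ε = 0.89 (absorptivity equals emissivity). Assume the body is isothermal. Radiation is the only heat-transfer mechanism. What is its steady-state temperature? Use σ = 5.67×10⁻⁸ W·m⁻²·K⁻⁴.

T ≈ 496 K

At equilibrium, absorbed power = emitted power.
Absorbing cross-section = πr² = 1.605×10⁻⁷ m²; emitting surface = 4πr² = 6.418×10⁻⁷ m² (ratio 4).
εS·A_cross = εσ·A_surf·T⁴  ⇒  T⁴ = S/(4σ)   (ε cancels).
T⁴ = 13700/(4·5.67×10⁻⁸) = 6.041×10¹⁰ K⁴.
T = (6.041×10¹⁰)^(1/4).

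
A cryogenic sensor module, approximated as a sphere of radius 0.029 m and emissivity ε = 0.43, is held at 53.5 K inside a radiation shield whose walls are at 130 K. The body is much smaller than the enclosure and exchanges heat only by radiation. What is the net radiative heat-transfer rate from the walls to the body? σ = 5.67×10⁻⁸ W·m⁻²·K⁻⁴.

For a small grey body in a large enclosure: P_net = εσA(T_body⁴ − T_wall⁴).
A = 4πr² = 0.01057 m²; T_body⁴ − T_wall⁴ = 8.192×10⁶ − 2.856×10⁸ = -2.774×10⁸ K⁴.
|P_net| = 0.43·5.67×10⁻⁸·0.01057·2.774×10⁸.

P_net ≈ 0.0715 W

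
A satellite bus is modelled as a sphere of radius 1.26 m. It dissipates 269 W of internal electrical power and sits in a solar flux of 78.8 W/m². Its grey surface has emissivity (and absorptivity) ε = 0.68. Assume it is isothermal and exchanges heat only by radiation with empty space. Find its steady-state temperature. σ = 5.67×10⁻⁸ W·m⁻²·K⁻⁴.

T ≈ 162 K

At steady state, absorbed solar power + internal power = radiated power.
Absorbed: α·S·A_cross = 0.68·78.8·4.988 = 267.3 W (cross-section πr²).
Total input = 267.3 + 269 = 536.3 W.
Radiated: εσ·A_surf·T⁴ with A_surf = 4πr² = 19.95 m².
T⁴ = 536.3/(0.68·5.67×10⁻⁸·19.95) = 6.972×10⁸ K⁴.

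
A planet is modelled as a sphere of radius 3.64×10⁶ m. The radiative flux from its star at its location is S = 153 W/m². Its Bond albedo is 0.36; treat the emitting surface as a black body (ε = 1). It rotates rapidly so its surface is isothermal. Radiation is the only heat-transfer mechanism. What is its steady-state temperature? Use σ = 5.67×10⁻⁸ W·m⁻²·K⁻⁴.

T ≈ 144 K

At equilibrium, absorbed power = emitted power.
Absorbing cross-section = πr² = 4.162×10¹³ m²; emitting surface = 4πr² = 1.665×10¹⁴ m² (ratio 4).
(1−a)S·A_cross = εσ·A_surf·T⁴  ⇒  T⁴ = (1−a)S/(4σ).
T⁴ = 0.640·153/(4·5.67×10⁻⁸) = 4.317×10⁸ K⁴.
T = (4.317×10⁸)^(1/4).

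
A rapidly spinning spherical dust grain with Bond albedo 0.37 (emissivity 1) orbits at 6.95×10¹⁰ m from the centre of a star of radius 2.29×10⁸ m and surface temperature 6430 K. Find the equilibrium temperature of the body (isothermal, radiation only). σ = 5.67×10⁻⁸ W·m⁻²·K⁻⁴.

T ≈ 233 K

The star's surface emits σT_*⁴; at distance d the flux is S = σT_*⁴(R_*/d)².
S = 5.67×10⁻⁸·(6430)⁴·(2.29×10⁸/6.95×10¹⁰)² = 1052 W/m².
For an isothermal sphere T⁴ = (1−a)S/(4σ) = 2.923×10⁹ K⁴.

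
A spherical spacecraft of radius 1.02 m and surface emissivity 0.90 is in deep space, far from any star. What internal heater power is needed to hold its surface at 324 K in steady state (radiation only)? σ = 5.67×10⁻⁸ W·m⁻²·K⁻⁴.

P = εσ·4πr²·T⁴.
4πr² = 13.07 m²; T⁴ = 1.102×10¹⁰ K⁴.
P = 0.90·5.67×10⁻⁸·13.07·1.102×10¹⁰.

P ≈ 7350 W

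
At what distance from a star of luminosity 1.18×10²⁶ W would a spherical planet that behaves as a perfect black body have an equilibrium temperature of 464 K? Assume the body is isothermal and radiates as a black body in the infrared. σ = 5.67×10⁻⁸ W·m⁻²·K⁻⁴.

d ≈ 2.99×10¹⁰ m

For an isothermal black-emitting sphere, (1−a)S·πr² = σ·4πr²·T⁴ ⇒ S = 4σT⁴/(1−a).
S = 4·5.67×10⁻⁸·(464)⁴/1.00 = 10510 W/m².
Flux falls as S = L/(4πd²), so d = √(L/(4πS)) = √(1.18×10²⁶/(4π·10510)).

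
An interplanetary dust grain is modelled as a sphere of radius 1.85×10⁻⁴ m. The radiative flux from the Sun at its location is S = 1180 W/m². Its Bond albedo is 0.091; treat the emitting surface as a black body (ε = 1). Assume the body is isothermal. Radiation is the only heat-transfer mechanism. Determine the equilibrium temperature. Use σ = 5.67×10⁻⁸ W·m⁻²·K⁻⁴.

At equilibrium, absorbed power = emitted power.
Absorbing cross-section = πr² = 1.075×10⁻⁷ m²; emitting surface = 4πr² = 4.301×10⁻⁷ m² (ratio 4).
(1−a)S·A_cross = εσ·A_surf·T⁴  ⇒  T⁴ = (1−a)S/(4σ).
T⁴ = 0.909·1180/(4·5.67×10⁻⁸) = 4.729×10⁹ K⁴.
T = (4.729×10⁹)^(1/4).

T ≈ 262 K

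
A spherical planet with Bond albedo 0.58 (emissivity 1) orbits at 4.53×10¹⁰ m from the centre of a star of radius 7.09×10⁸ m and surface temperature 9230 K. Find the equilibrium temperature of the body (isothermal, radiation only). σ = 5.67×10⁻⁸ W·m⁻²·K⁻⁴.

T ≈ 657 K

The star's surface emits σT_*⁴; at distance d the flux is S = σT_*⁴(R_*/d)².
S = 5.67×10⁻⁸·(9230)⁴·(7.09×10⁸/4.53×10¹⁰)² = 1.008×10⁵ W/m².
For an isothermal sphere T⁴ = (1−a)S/(4σ) = 1.867×10¹¹ K⁴.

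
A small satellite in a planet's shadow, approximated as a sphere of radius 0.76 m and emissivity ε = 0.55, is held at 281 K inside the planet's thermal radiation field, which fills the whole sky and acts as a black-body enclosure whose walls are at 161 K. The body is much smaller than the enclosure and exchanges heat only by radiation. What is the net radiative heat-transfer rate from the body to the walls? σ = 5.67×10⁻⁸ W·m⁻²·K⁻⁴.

For a small grey body in a large enclosure: P_net = εσA(T_body⁴ − T_wall⁴).
A = 4πr² = 7.258 m²; T_body⁴ − T_wall⁴ = 6.235×10⁹ − 6.719×10⁸ = 5.563×10⁹ K⁴.
|P_net| = 0.55·5.67×10⁻⁸·7.258·5.563×10⁹.

P_net ≈ 1260 W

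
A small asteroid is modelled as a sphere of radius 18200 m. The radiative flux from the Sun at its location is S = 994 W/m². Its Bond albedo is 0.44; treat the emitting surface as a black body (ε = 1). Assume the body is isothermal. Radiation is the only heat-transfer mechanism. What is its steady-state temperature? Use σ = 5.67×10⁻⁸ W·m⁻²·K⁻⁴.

At equilibrium, absorbed power = emitted power.
Absorbing cross-section = πr² = 1.041×10⁹ m²; emitting surface = 4πr² = 4.162×10⁹ m² (ratio 4).
(1−a)S·A_cross = εσ·A_surf·T⁴  ⇒  T⁴ = (1−a)S/(4σ).
T⁴ = 0.560·994/(4·5.67×10⁻⁸) = 2.454×10⁹ K⁴.
T = (2.454×10⁹)^(1/4).

T ≈ 223 K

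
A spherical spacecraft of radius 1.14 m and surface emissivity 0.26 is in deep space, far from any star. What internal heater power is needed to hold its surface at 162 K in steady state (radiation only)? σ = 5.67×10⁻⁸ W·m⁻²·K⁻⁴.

P ≈ 166 W

P = εσ·4πr²·T⁴.
4πr² = 16.33 m²; T⁴ = 6.887×10⁸ K⁴.
P = 0.26·5.67×10⁻⁸·16.33·6.887×10⁸.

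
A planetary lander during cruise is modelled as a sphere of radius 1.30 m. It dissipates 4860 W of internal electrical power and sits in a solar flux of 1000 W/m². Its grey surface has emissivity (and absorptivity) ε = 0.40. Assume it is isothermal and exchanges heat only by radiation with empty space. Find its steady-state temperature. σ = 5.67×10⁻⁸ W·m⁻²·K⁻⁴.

T ≈ 347 K

At steady state, absorbed solar power + internal power = radiated power.
Absorbed: α·S·A_cross = 0.40·1000·5.309 = 2124 W (cross-section πr²).
Total input = 2124 + 4860 = 6984 W.
Radiated: εσ·A_surf·T⁴ with A_surf = 4πr² = 21.24 m².
T⁴ = 6984/(0.40·5.67×10⁻⁸·21.24) = 1.450×10¹⁰ K⁴.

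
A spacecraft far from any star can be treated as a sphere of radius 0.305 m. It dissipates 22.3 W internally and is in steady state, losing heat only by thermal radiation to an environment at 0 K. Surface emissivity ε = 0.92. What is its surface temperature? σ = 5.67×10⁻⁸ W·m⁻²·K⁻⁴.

T ≈ 138 K

Steady state: internal power = radiated power, P = εσA T⁴.
Radiating area A = 4πr² = 1.169 m².
T⁴ = P/(εσA) = 22.3/(0.92·5.67×10⁻⁸·1.169) = 3.657×10⁸ K⁴.
T = (3.657×10⁸)^(1/4).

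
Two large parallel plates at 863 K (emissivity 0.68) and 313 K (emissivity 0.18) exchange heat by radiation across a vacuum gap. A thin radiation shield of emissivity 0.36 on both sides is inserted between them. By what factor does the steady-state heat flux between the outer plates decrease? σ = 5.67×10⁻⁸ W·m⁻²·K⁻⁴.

Without shield: q₀ = σΔ(T⁴)/(1/ε₁+1/ε₂−1) with denominator 6.026.
With shield the two gaps are in series; the resistances add: (1/ε₁+1/ε_s−1)+(1/ε_s+1/ε₂−1) = 3.248+7.333 = 10.58.
Heat-flux ratio q₀/q = 10.58/6.026.

factor ≈ 1.76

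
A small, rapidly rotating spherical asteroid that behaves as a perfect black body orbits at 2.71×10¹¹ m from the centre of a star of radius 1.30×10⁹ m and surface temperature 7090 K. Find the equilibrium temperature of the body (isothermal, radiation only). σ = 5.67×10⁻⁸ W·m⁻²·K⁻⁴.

The star's surface emits σT_*⁴; at distance d the flux is S = σT_*⁴(R_*/d)².
S = 5.67×10⁻⁸·(7090)⁴·(1.30×10⁹/2.71×10¹¹)² = 3297 W/m².
For an isothermal sphere T⁴ = (1−a)S/(4σ) = 1.454×10¹⁰ K⁴.

T ≈ 347 K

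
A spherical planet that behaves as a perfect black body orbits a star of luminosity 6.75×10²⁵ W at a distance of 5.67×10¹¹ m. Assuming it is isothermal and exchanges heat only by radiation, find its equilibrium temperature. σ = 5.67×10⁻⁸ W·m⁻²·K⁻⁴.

T ≈ 92.6 K

First find the stellar flux at distance d: S = L/(4πd²) = 6.75×10²⁵/(4π·(5.67×10¹¹)²) = 16.71 W/m².
For an isothermal sphere, absorbed (1−a)S·πr² = emitted σ·4πr²·T⁴, so T⁴ = (1−a)S/(4σ).
T⁴ = 1.00·16.71/(4·5.67×10⁻⁸) = 7.367×10⁷ K⁴.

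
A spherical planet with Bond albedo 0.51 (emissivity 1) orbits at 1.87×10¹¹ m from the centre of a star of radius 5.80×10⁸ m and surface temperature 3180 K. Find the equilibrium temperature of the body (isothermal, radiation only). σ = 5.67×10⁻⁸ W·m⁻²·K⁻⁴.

The star's surface emits σT_*⁴; at distance d the flux is S = σT_*⁴(R_*/d)².
S = 5.67×10⁻⁸·(3180)⁴·(5.80×10⁸/1.87×10¹¹)² = 55.78 W/m².
For an isothermal sphere T⁴ = (1−a)S/(4σ) = 1.205×10⁸ K⁴.

T ≈ 105 K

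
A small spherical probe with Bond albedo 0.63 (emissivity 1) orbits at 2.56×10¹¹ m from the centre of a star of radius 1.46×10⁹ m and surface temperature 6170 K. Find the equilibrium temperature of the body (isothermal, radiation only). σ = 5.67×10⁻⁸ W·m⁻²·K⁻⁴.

The star's surface emits σT_*⁴; at distance d the flux is S = σT_*⁴(R_*/d)².
S = 5.67×10⁻⁸·(6170)⁴·(1.46×10⁹/2.56×10¹¹)² = 2673 W/m².
For an isothermal sphere T⁴ = (1−a)S/(4σ) = 4.360×10⁹ K⁴.

T ≈ 257 K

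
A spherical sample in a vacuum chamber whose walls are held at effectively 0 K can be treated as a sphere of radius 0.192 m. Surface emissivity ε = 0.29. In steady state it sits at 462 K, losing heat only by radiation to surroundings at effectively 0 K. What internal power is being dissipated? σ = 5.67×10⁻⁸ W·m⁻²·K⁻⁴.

Steady state: P = εσA T⁴.
A = 4πr² = 0.4632 m²; T⁴ = (462)⁴ = 4.556×10¹⁰ K⁴.
P = 0.29 × 5.67×10⁻⁸ × 0.4632 × 4.556×10¹⁰.

P ≈ 347 W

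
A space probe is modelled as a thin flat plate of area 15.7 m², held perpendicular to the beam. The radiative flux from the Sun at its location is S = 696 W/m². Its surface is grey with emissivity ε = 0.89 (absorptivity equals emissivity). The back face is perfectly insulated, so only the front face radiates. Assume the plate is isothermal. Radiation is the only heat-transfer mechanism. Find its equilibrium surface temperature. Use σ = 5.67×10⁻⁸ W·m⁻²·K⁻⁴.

T ≈ 333 K

At equilibrium, absorbed power = emitted power.
Absorbing cross-section = A = 15.70 m²; emitting surface = A = 15.70 m² (ratio 1).
εS·A_cross = εσ·A_surf·T⁴  ⇒  T⁴ = S/(1σ)   (ε cancels).
T⁴ = 696/(1·5.67×10⁻⁸) = 1.228×10¹⁰ K⁴.
T = (1.228×10¹⁰)^(1/4).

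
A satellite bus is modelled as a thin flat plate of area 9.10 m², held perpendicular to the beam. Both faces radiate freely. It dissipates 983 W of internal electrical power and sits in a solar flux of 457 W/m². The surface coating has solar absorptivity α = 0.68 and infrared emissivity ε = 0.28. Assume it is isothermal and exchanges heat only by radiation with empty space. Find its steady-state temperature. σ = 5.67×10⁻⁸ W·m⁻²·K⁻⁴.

At steady state, absorbed solar power + internal power = radiated power.
Absorbed: α·S·A_cross = 0.68·457·9.100 = 2828 W (cross-section A).
Total input = 2828 + 983 = 3811 W.
Radiated: εσ·A_surf·T⁴ with A_surf = 2A = 18.20 m².
T⁴ = 3811/(0.28·5.67×10⁻⁸·18.20) = 1.319×10¹⁰ K⁴.

T ≈ 339 K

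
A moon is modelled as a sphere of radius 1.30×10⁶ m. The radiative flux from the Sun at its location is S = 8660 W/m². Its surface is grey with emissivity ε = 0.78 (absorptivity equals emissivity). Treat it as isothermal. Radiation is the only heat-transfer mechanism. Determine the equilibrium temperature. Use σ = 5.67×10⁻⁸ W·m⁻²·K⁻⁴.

T ≈ 442 K

At equilibrium, absorbed power = emitted power.
Absorbing cross-section = πr² = 5.309×10¹² m²; emitting surface = 4πr² = 2.124×10¹³ m² (ratio 4).
εS·A_cross = εσ·A_surf·T⁴  ⇒  T⁴ = S/(4σ)   (ε cancels).
T⁴ = 8660/(4·5.67×10⁻⁸) = 3.818×10¹⁰ K⁴.
T = (3.818×10¹⁰)^(1/4).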